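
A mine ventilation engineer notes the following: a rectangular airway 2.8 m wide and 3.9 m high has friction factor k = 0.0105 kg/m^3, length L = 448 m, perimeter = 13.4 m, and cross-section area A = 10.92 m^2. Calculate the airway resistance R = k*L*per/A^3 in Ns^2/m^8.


0.0484 Ns^2/m^8

Compute the numerator:
k * L * per = 0.0105 * 448 * 13.4
= 63.0336
Compute the denominator:
A^3 = 10.92^3 = 1302.170688
Resistance:
R = 63.0336 / 1302.170688
= 0.0484 Ns^2/m^8


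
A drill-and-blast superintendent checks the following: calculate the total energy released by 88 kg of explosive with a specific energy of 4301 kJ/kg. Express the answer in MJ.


378.488 MJ

Energy = mass * specific_energy / 1000
= 88 * 4301 / 1000
= 378488 / 1000
= 378.488 MJ


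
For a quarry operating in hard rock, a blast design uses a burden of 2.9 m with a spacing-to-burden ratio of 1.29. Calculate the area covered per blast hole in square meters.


10.8489 m^2

First, find the spacing:
Spacing = burden * ratio = 2.9 * 1.29
= 3.741 m
Then, calculate the area:
Area = burden * spacing = 2.9 * 3.741
= 10.8489 m^2


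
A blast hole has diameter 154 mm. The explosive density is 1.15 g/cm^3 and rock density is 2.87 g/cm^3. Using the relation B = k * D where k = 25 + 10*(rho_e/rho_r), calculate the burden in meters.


First, compute k:
rho_e / rho_r = 1.15 / 2.87 = 0.4006968641
k = 25 + 10 * 0.4006968641 = 29.00696864
Then, compute burden:
B = k * D / 1000 = 29.00696864 * 154 / 1000
= 4467.073171 / 1000
= 4.4671 m

4.4671 m


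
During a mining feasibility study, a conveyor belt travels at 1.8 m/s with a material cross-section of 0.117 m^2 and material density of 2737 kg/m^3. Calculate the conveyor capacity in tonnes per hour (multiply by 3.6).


2075.0839 t/h

Volumetric flow = speed * area
= 1.8 * 0.117 = 0.2106 m^3/s
Mass flow = volumetric * density
= 0.2106 * 2737 = 576.4122 kg/s
Convert to t/h: multiply by 3.6
Capacity = 576.4122 * 3.6
= 2075.0839 t/h


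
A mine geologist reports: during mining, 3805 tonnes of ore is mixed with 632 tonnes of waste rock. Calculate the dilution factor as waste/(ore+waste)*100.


Total material = ore + waste
= 3805 + 632 = 4437 tonnes
Dilution = waste / total * 100
= 632 / 4437 * 100
= 0.1424385846 * 100
= 14.2439%

14.2439%


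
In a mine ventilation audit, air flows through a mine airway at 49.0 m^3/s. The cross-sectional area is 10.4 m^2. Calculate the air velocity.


Velocity = flow rate / cross-sectional area
= 49.0 / 10.4
= 4.7115 m/s

4.7115 m/s


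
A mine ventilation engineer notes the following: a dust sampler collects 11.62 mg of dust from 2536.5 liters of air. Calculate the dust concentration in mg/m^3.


4.5811 mg/m^3

Convert liters to m^3: 1 m^3 = 1000 L
Concentration = mass / volume * 1000
= 11.62 / 2536.5 * 1000
= 0.004581115711 * 1000
= 4.5811 mg/m^3


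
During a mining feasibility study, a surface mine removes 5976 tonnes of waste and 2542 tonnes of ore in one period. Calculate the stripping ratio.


2.3509

Stripping ratio = waste tonnage / ore tonnage
= 5976 / 2542
= 2.3509


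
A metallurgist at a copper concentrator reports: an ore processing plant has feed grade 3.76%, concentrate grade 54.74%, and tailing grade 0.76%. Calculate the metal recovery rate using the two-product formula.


Using the two-product formula:
R = 100 * c * (f - t) / (f * (c - t))
Numerator = 100 * 54.74 * (3.76 - 0.76)
= 100 * 54.74 * 3.0
= 16422.0
Denominator = 3.76 * (54.74 - 0.76)
= 3.76 * 53.98
= 202.9648
R = 16422.0 / 202.9648
= 80.9106%

80.9106%


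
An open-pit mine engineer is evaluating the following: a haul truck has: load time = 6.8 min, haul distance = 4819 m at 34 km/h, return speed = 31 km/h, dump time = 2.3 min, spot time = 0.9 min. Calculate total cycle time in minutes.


Convert haul speed to m/min: 34 * 1000/60 = 566.6666667 m/min
Haul time = 4819 / 566.6666667 = 8.504117647 min
Convert return speed to m/min: 31 * 1000/60 = 516.6666667 m/min
Return time = 4819 / 516.6666667 = 9.327096774 min
Total cycle time:
= 6.8 + 8.504117647 + 2.3 + 9.327096774 + 0.9
= 27.8312 min

27.8312 min


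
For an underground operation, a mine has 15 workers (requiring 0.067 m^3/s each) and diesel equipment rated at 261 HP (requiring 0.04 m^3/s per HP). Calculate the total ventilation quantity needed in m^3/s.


11.445 m^3/s

Airflow for workers:
Q_people = 15 * 0.067 = 1.005 m^3/s
Airflow for diesel equipment:
Q_diesel = 261 * 0.04 = 10.44 m^3/s
Total ventilation:
Q_total = 1.005 + 10.44
= 11.445 m^3/s


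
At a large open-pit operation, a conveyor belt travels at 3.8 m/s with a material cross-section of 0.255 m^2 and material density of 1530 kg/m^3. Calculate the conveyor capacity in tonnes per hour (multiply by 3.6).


5337.252 t/h

Volumetric flow = speed * area
= 3.8 * 0.255 = 0.969 m^3/s
Mass flow = volumetric * density
= 0.969 * 1530 = 1482.57 kg/s
Convert to t/h: multiply by 3.6
Capacity = 1482.57 * 3.6
= 5337.252 t/h


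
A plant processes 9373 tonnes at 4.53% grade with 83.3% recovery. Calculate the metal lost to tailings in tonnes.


Total metal in feed:
= 9373 * 4.53 / 100 = 424.5969 tonnes
Metal recovered:
= 424.5969 * 83.3 / 100 = 353.6892177 tonnes
Metal lost to tailings:
= 424.5969 - 353.6892177
= 70.9077 tonnes

70.9077 tonnes


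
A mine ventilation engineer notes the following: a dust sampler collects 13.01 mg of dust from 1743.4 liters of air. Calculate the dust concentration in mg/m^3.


Convert liters to m^3: 1 m^3 = 1000 L
Concentration = mass / volume * 1000
= 13.01 / 1743.4 * 1000
= 0.007462429735 * 1000
= 7.4624 mg/m^3

7.4624 mg/m^3


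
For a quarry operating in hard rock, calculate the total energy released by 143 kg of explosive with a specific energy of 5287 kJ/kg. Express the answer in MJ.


Energy = mass * specific_energy / 1000
= 143 * 5287 / 1000
= 756041 / 1000
= 756.041 MJ

756.041 MJ


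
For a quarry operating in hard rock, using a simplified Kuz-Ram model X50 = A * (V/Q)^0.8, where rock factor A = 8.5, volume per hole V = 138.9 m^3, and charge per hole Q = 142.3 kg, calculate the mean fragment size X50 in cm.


Compute V/Q:
V/Q = 138.9 / 142.3 = 0.9761068166
Raise to the power 0.8:
(V/Q)^0.8 = 0.9761068166^0.8 = 0.9808393402
Multiply by A:
X50 = 8.5 * 0.9808393402
= 8.3371 cm

8.3371 cm


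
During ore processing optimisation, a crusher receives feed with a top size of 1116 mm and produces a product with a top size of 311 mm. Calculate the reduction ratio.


Reduction ratio = feed size / product size
= 1116 / 311
= 3.5884

3.5884


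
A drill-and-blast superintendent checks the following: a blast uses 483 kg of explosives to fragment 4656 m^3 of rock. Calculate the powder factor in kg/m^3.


Powder factor = explosive mass / rock volume
= 483 / 4656
= 0.1037 kg/m^3

0.1037 kg/m^3


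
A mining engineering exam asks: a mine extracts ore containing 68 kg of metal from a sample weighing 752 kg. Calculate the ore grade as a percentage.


9.0426%

Ore grade = (metal mass / ore mass) * 100
= (68 / 752) * 100
= 0.09042553191 * 100
= 9.0426%


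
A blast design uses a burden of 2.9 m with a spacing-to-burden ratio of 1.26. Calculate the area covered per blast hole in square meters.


10.5966 m^2

First, find the spacing:
Spacing = burden * ratio = 2.9 * 1.26
= 3.654 m
Then, calculate the area:
Area = burden * spacing = 2.9 * 3.654
= 10.5966 m^2


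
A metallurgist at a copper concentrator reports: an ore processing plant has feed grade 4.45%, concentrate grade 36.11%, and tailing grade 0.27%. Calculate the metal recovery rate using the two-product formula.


94.6402%

Using the two-product formula:
R = 100 * c * (f - t) / (f * (c - t))
Numerator = 100 * 36.11 * (4.45 - 0.27)
= 100 * 36.11 * 4.18
= 15093.98
Denominator = 4.45 * (36.11 - 0.27)
= 4.45 * 35.84
= 159.488
R = 15093.98 / 159.488
= 94.6402%


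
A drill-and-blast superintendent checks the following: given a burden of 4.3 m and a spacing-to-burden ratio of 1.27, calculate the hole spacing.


Spacing = burden * ratio
= 4.3 * 1.27
= 5.461 m

5.461 m


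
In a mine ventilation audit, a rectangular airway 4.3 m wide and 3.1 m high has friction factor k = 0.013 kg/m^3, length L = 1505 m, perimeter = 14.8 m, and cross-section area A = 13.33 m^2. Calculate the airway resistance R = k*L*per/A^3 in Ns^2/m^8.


Compute the numerator:
k * L * per = 0.013 * 1505 * 14.8
= 289.562
Compute the denominator:
A^3 = 13.33^3 = 2368.593037
Resistance:
R = 289.562 / 2368.593037
= 0.1223 Ns^2/m^8

0.1223 Ns^2/m^8


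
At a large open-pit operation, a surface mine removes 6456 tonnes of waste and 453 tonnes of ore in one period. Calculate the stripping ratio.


Stripping ratio = waste tonnage / ore tonnage
= 6456 / 453
= 14.2517

14.2517


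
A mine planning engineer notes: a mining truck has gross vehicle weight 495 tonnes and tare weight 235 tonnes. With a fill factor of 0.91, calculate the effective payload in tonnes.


236.6 tonnes

Maximum payload = gross - tare
= 495 - 235 = 260 tonnes
Effective payload = max payload * fill factor
= 260 * 0.91
= 236.6 tonnes


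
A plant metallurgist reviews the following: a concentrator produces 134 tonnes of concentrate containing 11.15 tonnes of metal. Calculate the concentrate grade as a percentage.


8.3209%

Grade = (metal in concentrate / concentrate mass) * 100
= (11.15 / 134) * 100
= 0.08320895522 * 100
= 8.3209%


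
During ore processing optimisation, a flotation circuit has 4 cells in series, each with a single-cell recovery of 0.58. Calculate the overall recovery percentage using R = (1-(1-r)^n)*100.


Complement of single-cell recovery:
1 - r = 1 - 0.58 = 0.42
Raise to power n:
(1 - r)^4 = 0.42^4 = 0.03111696
Overall recovery:
R = (1 - 0.03111696) * 100
= 96.8883%

96.8883%


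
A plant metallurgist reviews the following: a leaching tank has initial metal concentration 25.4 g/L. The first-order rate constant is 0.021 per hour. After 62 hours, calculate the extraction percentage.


72.8013%

Compute the exponent:
-k * t = -0.021 * 62 = -1.302
Remaining concentration:
C = 25.4 * exp(-1.302)
= 25.4 * 0.2719872741
= 6.908476763 g/L
Extracted = 25.4 - 6.908476763 = 18.49152324 g/L
Extraction % = 18.49152324 / 25.4 * 100
= 72.8013%


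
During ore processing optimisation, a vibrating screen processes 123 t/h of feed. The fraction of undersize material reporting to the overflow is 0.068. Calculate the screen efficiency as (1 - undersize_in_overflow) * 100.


Screen efficiency = (1 - fraction of undersize in overflow) * 100
= (1 - 0.068) * 100
= 0.932 * 100
= 93.2%

93.2%


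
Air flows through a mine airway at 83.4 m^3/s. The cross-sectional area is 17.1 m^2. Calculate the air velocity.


4.8772 m/s

Velocity = flow rate / cross-sectional area
= 83.4 / 17.1
= 4.8772 m/s


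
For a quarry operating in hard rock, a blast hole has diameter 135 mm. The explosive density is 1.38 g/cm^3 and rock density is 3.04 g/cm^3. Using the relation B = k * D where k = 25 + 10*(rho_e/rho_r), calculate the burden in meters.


3.9878 m

First, compute k:
rho_e / rho_r = 1.38 / 3.04 = 0.4539473684
k = 25 + 10 * 0.4539473684 = 29.53947368
Then, compute burden:
B = k * D / 1000 = 29.53947368 * 135 / 1000
= 3987.828947 / 1000
= 3.9878 m


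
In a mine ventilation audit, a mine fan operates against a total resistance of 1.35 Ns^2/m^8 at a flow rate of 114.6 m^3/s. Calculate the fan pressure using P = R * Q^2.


Compute Q^2:
Q^2 = 114.6^2 = 13133.16
Compute pressure:
P = R * Q^2 = 1.35 * 13133.16
= 17729.766 Pa

17729.766 Pa


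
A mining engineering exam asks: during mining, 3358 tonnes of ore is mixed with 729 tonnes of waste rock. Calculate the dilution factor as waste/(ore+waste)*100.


Total material = ore + waste
= 3358 + 729 = 4087 tonnes
Dilution = waste / total * 100
= 729 / 4087 * 100
= 0.1783704429 * 100
= 17.837%

17.837%


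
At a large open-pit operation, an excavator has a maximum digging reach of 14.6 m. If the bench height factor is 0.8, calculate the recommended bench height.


11.68 m

Bench height = reach * factor
= 14.6 * 0.8
= 11.68 m


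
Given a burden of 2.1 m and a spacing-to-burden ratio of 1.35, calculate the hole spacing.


Spacing = burden * ratio
= 2.1 * 1.35
= 2.835 m

2.835 m


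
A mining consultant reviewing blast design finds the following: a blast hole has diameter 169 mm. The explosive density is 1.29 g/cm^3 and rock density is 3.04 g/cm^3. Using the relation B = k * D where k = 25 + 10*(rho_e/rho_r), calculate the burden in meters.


First, compute k:
rho_e / rho_r = 1.29 / 3.04 = 0.4243421053
k = 25 + 10 * 0.4243421053 = 29.24342105
Then, compute burden:
B = k * D / 1000 = 29.24342105 * 169 / 1000
= 4942.138158 / 1000
= 4.9421 m

4.9421 m


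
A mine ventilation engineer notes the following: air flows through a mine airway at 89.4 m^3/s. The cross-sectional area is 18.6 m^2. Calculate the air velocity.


Velocity = flow rate / cross-sectional area
= 89.4 / 18.6
= 4.8065 m/s

4.8065 m/s


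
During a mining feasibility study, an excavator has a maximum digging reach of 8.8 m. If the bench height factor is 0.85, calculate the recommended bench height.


7.48 m

Bench height = reach * factor
= 8.8 * 0.85
= 7.48 m


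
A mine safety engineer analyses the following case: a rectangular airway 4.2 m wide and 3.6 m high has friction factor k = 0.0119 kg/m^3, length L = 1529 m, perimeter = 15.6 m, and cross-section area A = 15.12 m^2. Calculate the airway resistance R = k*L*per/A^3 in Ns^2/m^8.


0.0821 Ns^2/m^8

Compute the numerator:
k * L * per = 0.0119 * 1529 * 15.6
= 283.84356
Compute the denominator:
A^3 = 15.12^3 = 3456.649728
Resistance:
R = 283.84356 / 3456.649728
= 0.0821 Ns^2/m^8


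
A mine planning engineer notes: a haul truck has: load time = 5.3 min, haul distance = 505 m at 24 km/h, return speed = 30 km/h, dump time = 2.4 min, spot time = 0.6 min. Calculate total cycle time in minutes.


Convert haul speed to m/min: 24 * 1000/60 = 400 m/min
Haul time = 505 / 400 = 1.2625 min
Convert return speed to m/min: 30 * 1000/60 = 500 m/min
Return time = 505 / 500 = 1.01 min
Total cycle time:
= 5.3 + 1.2625 + 2.4 + 1.01 + 0.6
= 10.5725 min

10.5725 min


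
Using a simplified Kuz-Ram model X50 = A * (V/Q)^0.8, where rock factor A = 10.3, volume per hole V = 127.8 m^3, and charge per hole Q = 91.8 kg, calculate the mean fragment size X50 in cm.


Compute V/Q:
V/Q = 127.8 / 91.8 = 1.392156863
Raise to the power 0.8:
(V/Q)^0.8 = 1.392156863^0.8 = 1.303018369
Multiply by A:
X50 = 10.3 * 1.303018369
= 13.4211 cm

13.4211 cm


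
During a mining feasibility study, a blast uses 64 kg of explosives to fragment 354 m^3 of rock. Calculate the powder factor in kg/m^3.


0.1808 kg/m^3

Powder factor = explosive mass / rock volume
= 64 / 354
= 0.1808 kg/m^3


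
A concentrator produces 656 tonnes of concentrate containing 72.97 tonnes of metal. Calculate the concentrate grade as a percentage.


11.1235%

Grade = (metal in concentrate / concentrate mass) * 100
= (72.97 / 656) * 100
= 0.1112347561 * 100
= 11.1235%


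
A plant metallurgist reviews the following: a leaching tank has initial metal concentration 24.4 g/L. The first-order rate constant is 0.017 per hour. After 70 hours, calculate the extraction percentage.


Compute the exponent:
-k * t = -0.017 * 70 = -1.19
Remaining concentration:
C = 24.4 * exp(-1.19)
= 24.4 * 0.3042212641
= 7.422998843 g/L
Extracted = 24.4 - 7.422998843 = 16.97700116 g/L
Extraction % = 16.97700116 / 24.4 * 100
= 69.5779%

69.5779%


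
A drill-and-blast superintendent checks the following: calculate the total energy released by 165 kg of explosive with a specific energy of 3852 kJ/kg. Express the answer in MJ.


Energy = mass * specific_energy / 1000
= 165 * 3852 / 1000
= 635580 / 1000
= 635.58 MJ

635.58 MJ


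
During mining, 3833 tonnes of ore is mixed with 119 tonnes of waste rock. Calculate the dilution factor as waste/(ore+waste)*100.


3.0111%

Total material = ore + waste
= 3833 + 119 = 3952 tonnes
Dilution = waste / total * 100
= 119 / 3952 * 100
= 0.03011133603 * 100
= 3.0111%


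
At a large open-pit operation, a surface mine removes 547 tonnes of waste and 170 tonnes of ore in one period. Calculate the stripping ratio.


3.2176

Stripping ratio = waste tonnage / ore tonnage
= 547 / 170
= 3.2176


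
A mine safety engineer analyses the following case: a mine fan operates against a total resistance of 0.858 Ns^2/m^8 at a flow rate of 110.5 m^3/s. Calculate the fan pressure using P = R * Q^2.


Compute Q^2:
Q^2 = 110.5^2 = 12210.25
Compute pressure:
P = R * Q^2 = 0.858 * 12210.25
= 10476.3945 Pa

10476.3945 Pa


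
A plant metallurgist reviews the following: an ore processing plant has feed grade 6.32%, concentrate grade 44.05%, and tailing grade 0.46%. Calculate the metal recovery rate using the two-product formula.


Using the two-product formula:
R = 100 * c * (f - t) / (f * (c - t))
Numerator = 100 * 44.05 * (6.32 - 0.46)
= 100 * 44.05 * 5.86
= 25813.3
Denominator = 6.32 * (44.05 - 0.46)
= 6.32 * 43.59
= 275.4888
R = 25813.3 / 275.4888
= 93.7%

93.7%


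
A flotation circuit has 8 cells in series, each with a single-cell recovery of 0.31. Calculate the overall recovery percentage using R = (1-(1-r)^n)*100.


94.862%

Complement of single-cell recovery:
1 - r = 1 - 0.31 = 0.69
Raise to power n:
(1 - r)^8 = 0.69^8 = 0.05137983744
Overall recovery:
R = (1 - 0.05137983744) * 100
= 94.862%


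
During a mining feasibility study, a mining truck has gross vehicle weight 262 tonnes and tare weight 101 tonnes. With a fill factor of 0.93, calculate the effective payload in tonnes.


149.73 tonnes

Maximum payload = gross - tare
= 262 - 101 = 161 tonnes
Effective payload = max payload * fill factor
= 161 * 0.93
= 149.73 tonnes


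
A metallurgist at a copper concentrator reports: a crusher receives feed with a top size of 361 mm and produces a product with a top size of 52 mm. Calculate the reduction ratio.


6.9423

Reduction ratio = feed size / product size
= 361 / 52
= 6.9423


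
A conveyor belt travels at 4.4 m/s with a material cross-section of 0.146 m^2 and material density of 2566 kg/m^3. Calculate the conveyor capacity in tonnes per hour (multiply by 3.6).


Volumetric flow = speed * area
= 4.4 * 0.146 = 0.6424 m^3/s
Mass flow = volumetric * density
= 0.6424 * 2566 = 1648.3984 kg/s
Convert to t/h: multiply by 3.6
Capacity = 1648.3984 * 3.6
= 5934.2342 t/h

5934.2342 t/h


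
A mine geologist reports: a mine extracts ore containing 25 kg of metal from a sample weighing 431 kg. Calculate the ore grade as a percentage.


5.8005%

Ore grade = (metal mass / ore mass) * 100
= (25 / 431) * 100
= 0.05800464037 * 100
= 5.8005%


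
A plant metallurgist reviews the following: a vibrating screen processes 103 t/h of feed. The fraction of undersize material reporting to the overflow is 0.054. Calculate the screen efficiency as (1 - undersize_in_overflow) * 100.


Screen efficiency = (1 - fraction of undersize in overflow) * 100
= (1 - 0.054) * 100
= 0.946 * 100
= 94.6%

94.6%


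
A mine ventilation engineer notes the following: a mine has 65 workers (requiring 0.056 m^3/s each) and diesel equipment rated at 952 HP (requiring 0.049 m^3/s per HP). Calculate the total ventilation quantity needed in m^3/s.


50.288 m^3/s

Airflow for workers:
Q_people = 65 * 0.056 = 3.64 m^3/s
Airflow for diesel equipment:
Q_diesel = 952 * 0.049 = 46.648 m^3/s
Total ventilation:
Q_total = 3.64 + 46.648
= 50.288 m^3/s


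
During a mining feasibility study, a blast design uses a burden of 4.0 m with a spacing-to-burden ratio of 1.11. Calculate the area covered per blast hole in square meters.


17.76 m^2

First, find the spacing:
Spacing = burden * ratio = 4.0 * 1.11
= 4.44 m
Then, calculate the area:
Area = burden * spacing = 4.0 * 4.44
= 17.76 m^2


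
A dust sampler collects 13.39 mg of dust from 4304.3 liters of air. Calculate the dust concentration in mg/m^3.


Convert liters to m^3: 1 m^3 = 1000 L
Concentration = mass / volume * 1000
= 13.39 / 4304.3 * 1000
= 0.003110842646 * 1000
= 3.1108 mg/m^3

3.1108 mg/m^3


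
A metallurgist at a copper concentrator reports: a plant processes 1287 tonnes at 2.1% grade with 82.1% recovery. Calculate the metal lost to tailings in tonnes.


4.8378 tonnes

Total metal in feed:
= 1287 * 2.1 / 100 = 27.027 tonnes
Metal recovered:
= 27.027 * 82.1 / 100 = 22.189167 tonnes
Metal lost to tailings:
= 27.027 - 22.189167
= 4.8378 tonnes


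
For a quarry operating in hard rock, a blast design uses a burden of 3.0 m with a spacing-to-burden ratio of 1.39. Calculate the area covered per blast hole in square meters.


12.51 m^2

First, find the spacing:
Spacing = burden * ratio = 3.0 * 1.39
= 4.17 m
Then, calculate the area:
Area = burden * spacing = 3.0 * 4.17
= 12.51 m^2


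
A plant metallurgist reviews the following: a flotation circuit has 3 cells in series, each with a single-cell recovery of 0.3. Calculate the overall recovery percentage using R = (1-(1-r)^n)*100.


Complement of single-cell recovery:
1 - r = 1 - 0.3 = 0.7
Raise to power n:
(1 - r)^3 = 0.7^3 = 0.343
Overall recovery:
R = (1 - 0.343) * 100
= 65.7%

65.7%


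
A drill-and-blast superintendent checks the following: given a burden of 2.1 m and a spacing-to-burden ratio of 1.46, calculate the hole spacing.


3.066 m

Spacing = burden * ratio
= 2.1 * 1.46
= 3.066 m


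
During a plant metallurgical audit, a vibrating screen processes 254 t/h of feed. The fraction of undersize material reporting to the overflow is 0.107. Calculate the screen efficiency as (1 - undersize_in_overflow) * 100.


89.3%

Screen efficiency = (1 - fraction of undersize in overflow) * 100
= (1 - 0.107) * 100
= 0.893 * 100
= 89.3%


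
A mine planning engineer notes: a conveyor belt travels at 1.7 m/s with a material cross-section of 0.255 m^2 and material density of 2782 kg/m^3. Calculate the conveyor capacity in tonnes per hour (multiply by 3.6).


Volumetric flow = speed * area
= 1.7 * 0.255 = 0.4335 m^3/s
Mass flow = volumetric * density
= 0.4335 * 2782 = 1205.997 kg/s
Convert to t/h: multiply by 3.6
Capacity = 1205.997 * 3.6
= 4341.5892 t/h

4341.5892 t/h


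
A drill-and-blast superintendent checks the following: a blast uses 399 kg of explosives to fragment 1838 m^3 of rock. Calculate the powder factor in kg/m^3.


Powder factor = explosive mass / rock volume
= 399 / 1838
= 0.2171 kg/m^3

0.2171 kg/m^3


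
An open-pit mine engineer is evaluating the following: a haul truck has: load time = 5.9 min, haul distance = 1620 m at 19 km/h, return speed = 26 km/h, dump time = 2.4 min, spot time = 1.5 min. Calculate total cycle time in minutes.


Convert haul speed to m/min: 19 * 1000/60 = 316.6666667 m/min
Haul time = 1620 / 316.6666667 = 5.115789474 min
Convert return speed to m/min: 26 * 1000/60 = 433.3333333 m/min
Return time = 1620 / 433.3333333 = 3.738461538 min
Total cycle time:
= 5.9 + 5.115789474 + 2.4 + 3.738461538 + 1.5
= 18.6543 min

18.6543 min


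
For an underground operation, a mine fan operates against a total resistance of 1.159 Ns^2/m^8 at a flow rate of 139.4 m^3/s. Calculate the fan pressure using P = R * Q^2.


Compute Q^2:
Q^2 = 139.4^2 = 19432.36
Compute pressure:
P = R * Q^2 = 1.159 * 19432.36
= 22522.1052 Pa

22522.1052 Pa


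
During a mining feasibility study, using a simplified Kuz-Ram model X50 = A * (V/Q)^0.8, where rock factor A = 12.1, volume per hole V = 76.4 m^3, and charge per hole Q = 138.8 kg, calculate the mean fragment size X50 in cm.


Compute V/Q:
V/Q = 76.4 / 138.8 = 0.5504322767
Raise to the power 0.8:
(V/Q)^0.8 = 0.5504322767^0.8 = 0.6202447743
Multiply by A:
X50 = 12.1 * 0.6202447743
= 7.505 cm

7.505 cm


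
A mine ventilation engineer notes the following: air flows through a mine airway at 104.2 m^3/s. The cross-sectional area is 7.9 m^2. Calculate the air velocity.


Velocity = flow rate / cross-sectional area
= 104.2 / 7.9
= 13.1899 m/s

13.1899 m/s


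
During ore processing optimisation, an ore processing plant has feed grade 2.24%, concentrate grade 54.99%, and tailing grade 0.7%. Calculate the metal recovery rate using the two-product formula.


69.6364%

Using the two-product formula:
R = 100 * c * (f - t) / (f * (c - t))
Numerator = 100 * 54.99 * (2.24 - 0.7)
= 100 * 54.99 * 1.54
= 8468.46
Denominator = 2.24 * (54.99 - 0.7)
= 2.24 * 54.29
= 121.6096
R = 8468.46 / 121.6096
= 69.6364%


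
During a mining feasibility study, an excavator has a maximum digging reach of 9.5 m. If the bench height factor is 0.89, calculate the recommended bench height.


Bench height = reach * factor
= 9.5 * 0.89
= 8.455 m

8.455 m


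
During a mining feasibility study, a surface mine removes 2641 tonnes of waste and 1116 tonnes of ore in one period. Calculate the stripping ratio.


2.3665

Stripping ratio = waste tonnage / ore tonnage
= 2641 / 1116
= 2.3665


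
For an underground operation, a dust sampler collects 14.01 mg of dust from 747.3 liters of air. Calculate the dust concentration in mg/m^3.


Convert liters to m^3: 1 m^3 = 1000 L
Concentration = mass / volume * 1000
= 14.01 / 747.3 * 1000
= 0.01874749097 * 1000
= 18.7475 mg/m^3

18.7475 mg/m^3


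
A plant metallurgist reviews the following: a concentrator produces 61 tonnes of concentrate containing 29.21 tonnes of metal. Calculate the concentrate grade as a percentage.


Grade = (metal in concentrate / concentrate mass) * 100
= (29.21 / 61) * 100
= 0.478852459 * 100
= 47.8852%

47.8852%


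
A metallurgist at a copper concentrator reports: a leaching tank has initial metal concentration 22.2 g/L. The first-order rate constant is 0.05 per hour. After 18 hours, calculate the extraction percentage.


Compute the exponent:
-k * t = -0.05 * 18 = -0.9
Remaining concentration:
C = 22.2 * exp(-0.9)
= 22.2 * 0.4065696597
= 9.025846446 g/L
Extracted = 22.2 - 9.025846446 = 13.17415355 g/L
Extraction % = 13.17415355 / 22.2 * 100
= 59.343%

59.343%


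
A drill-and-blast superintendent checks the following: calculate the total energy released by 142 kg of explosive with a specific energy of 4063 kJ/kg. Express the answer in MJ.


Energy = mass * specific_energy / 1000
= 142 * 4063 / 1000
= 576946 / 1000
= 576.946 MJ

576.946 MJ


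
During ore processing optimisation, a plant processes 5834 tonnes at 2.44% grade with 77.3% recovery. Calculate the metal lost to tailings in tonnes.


Total metal in feed:
= 5834 * 2.44 / 100 = 142.3496 tonnes
Metal recovered:
= 142.3496 * 77.3 / 100 = 110.0362408 tonnes
Metal lost to tailings:
= 142.3496 - 110.0362408
= 32.3134 tonnes

32.3134 tonnes


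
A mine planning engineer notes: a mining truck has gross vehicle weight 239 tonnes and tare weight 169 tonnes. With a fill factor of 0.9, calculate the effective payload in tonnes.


Maximum payload = gross - tare
= 239 - 169 = 70 tonnes
Effective payload = max payload * fill factor
= 70 * 0.9
= 63.0 tonnes

63.0 tonnes


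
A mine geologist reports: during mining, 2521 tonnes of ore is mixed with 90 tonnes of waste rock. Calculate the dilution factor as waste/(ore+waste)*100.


3.447%

Total material = ore + waste
= 2521 + 90 = 2611 tonnes
Dilution = waste / total * 100
= 90 / 2611 * 100
= 0.0344695519 * 100
= 3.447%


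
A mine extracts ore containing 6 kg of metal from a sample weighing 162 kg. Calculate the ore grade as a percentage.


Ore grade = (metal mass / ore mass) * 100
= (6 / 162) * 100
= 0.03703703704 * 100
= 3.7037%

3.7037%


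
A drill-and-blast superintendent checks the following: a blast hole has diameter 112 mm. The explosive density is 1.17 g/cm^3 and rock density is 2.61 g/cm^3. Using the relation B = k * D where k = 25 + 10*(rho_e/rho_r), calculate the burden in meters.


3.3021 m

First, compute k:
rho_e / rho_r = 1.17 / 2.61 = 0.4482758621
k = 25 + 10 * 0.4482758621 = 29.48275862
Then, compute burden:
B = k * D / 1000 = 29.48275862 * 112 / 1000
= 3302.068966 / 1000
= 3.3021 m


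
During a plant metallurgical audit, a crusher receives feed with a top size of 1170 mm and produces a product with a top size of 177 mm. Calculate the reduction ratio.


6.6102

Reduction ratio = feed size / product size
= 1170 / 177
= 6.6102


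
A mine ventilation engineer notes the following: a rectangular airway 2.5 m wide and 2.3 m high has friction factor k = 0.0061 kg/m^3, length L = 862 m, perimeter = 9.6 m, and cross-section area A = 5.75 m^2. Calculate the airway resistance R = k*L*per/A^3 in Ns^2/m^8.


Compute the numerator:
k * L * per = 0.0061 * 862 * 9.6
= 50.47872
Compute the denominator:
A^3 = 5.75^3 = 190.109375
Resistance:
R = 50.47872 / 190.109375
= 0.2655 Ns^2/m^8

0.2655 Ns^2/m^8


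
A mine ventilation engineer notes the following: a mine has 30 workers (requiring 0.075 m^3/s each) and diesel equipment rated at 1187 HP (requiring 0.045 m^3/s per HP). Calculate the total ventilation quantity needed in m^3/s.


55.665 m^3/s

Airflow for workers:
Q_people = 30 * 0.075 = 2.25 m^3/s
Airflow for diesel equipment:
Q_diesel = 1187 * 0.045 = 53.415 m^3/s
Total ventilation:
Q_total = 2.25 + 53.415
= 55.665 m^3/s


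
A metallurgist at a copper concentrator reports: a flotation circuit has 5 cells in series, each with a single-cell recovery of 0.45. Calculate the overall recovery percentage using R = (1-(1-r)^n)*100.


94.9672%

Complement of single-cell recovery:
1 - r = 1 - 0.45 = 0.55
Raise to power n:
(1 - r)^5 = 0.55^5 = 0.0503284375
Overall recovery:
R = (1 - 0.0503284375) * 100
= 94.9672%


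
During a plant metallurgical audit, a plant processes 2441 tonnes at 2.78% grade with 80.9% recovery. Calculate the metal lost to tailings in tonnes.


Total metal in feed:
= 2441 * 2.78 / 100 = 67.8598 tonnes
Metal recovered:
= 67.8598 * 80.9 / 100 = 54.8985782 tonnes
Metal lost to tailings:
= 67.8598 - 54.8985782
= 12.9612 tonnes

12.9612 tonnes


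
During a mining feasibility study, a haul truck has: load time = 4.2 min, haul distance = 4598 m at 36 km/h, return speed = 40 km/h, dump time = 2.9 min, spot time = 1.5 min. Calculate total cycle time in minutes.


Convert haul speed to m/min: 36 * 1000/60 = 600 m/min
Haul time = 4598 / 600 = 7.663333333 min
Convert return speed to m/min: 40 * 1000/60 = 666.6666667 m/min
Return time = 4598 / 666.6666667 = 6.897 min
Total cycle time:
= 4.2 + 7.663333333 + 2.9 + 6.897 + 1.5
= 23.1603 min

23.1603 min


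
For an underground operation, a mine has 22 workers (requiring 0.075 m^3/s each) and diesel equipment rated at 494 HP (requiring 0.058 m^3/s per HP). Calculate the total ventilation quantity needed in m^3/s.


30.302 m^3/s

Airflow for workers:
Q_people = 22 * 0.075 = 1.65 m^3/s
Airflow for diesel equipment:
Q_diesel = 494 * 0.058 = 28.652 m^3/s
Total ventilation:
Q_total = 1.65 + 28.652
= 30.302 m^3/s


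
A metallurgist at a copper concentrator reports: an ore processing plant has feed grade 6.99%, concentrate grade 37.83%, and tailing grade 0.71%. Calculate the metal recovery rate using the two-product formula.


Using the two-product formula:
R = 100 * c * (f - t) / (f * (c - t))
Numerator = 100 * 37.83 * (6.99 - 0.71)
= 100 * 37.83 * 6.28
= 23757.24
Denominator = 6.99 * (37.83 - 0.71)
= 6.99 * 37.12
= 259.4688
R = 23757.24 / 259.4688
= 91.5611%

91.5611%


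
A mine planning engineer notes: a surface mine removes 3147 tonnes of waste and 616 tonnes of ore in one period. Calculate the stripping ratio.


5.1088

Stripping ratio = waste tonnage / ore tonnage
= 3147 / 616
= 5.1088


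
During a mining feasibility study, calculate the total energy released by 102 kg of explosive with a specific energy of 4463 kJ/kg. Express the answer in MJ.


Energy = mass * specific_energy / 1000
= 102 * 4463 / 1000
= 455226 / 1000
= 455.226 MJ

455.226 MJ


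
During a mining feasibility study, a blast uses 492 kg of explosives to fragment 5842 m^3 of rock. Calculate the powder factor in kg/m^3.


0.0842 kg/m^3

Powder factor = explosive mass / rock volume
= 492 / 5842
= 0.0842 kg/m^3


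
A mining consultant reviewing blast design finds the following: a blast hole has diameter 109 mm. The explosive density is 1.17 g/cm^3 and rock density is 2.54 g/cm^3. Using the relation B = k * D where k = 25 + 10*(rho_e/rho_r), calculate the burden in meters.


First, compute k:
rho_e / rho_r = 1.17 / 2.54 = 0.4606299213
k = 25 + 10 * 0.4606299213 = 29.60629921
Then, compute burden:
B = k * D / 1000 = 29.60629921 * 109 / 1000
= 3227.086614 / 1000
= 3.2271 m

3.2271 m


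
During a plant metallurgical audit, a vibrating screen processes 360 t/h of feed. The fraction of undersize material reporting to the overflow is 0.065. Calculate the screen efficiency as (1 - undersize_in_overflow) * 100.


Screen efficiency = (1 - fraction of undersize in overflow) * 100
= (1 - 0.065) * 100
= 0.935 * 100
= 93.5%

93.5%


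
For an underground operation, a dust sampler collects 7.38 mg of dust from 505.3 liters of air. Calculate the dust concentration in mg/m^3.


Convert liters to m^3: 1 m^3 = 1000 L
Concentration = mass / volume * 1000
= 7.38 / 505.3 * 1000
= 0.01460518504 * 1000
= 14.6052 mg/m^3

14.6052 mg/m^3


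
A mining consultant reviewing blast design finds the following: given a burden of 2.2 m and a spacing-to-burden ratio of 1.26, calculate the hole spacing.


2.772 m

Spacing = burden * ratio
= 2.2 * 1.26
= 2.772 m


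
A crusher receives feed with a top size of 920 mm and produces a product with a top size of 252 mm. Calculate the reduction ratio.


Reduction ratio = feed size / product size
= 920 / 252
= 3.6508

3.6508


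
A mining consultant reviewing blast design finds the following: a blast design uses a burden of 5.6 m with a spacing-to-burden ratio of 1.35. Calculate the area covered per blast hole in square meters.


First, find the spacing:
Spacing = burden * ratio = 5.6 * 1.35
= 7.56 m
Then, calculate the area:
Area = burden * spacing = 5.6 * 7.56
= 42.336 m^2

42.336 m^2


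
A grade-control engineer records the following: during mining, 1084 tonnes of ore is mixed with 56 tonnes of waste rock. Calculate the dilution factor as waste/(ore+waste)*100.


Total material = ore + waste
= 1084 + 56 = 1140 tonnes
Dilution = waste / total * 100
= 56 / 1140 * 100
= 0.04912280702 * 100
= 4.9123%

4.9123%


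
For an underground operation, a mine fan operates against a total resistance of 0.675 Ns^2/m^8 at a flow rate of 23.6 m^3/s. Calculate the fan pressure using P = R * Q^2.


375.948 Pa

Compute Q^2:
Q^2 = 23.6^2 = 556.96
Compute pressure:
P = R * Q^2 = 0.675 * 556.96
= 375.948 Pa


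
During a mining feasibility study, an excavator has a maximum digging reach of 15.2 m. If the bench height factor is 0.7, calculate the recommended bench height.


10.64 m

Bench height = reach * factor
= 15.2 * 0.7
= 10.64 m


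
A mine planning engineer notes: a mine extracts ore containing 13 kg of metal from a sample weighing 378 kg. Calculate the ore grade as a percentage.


Ore grade = (metal mass / ore mass) * 100
= (13 / 378) * 100
= 0.03439153439 * 100
= 3.4392%

3.4392%


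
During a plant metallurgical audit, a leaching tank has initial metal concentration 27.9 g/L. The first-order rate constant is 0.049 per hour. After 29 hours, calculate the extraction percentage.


75.8528%

Compute the exponent:
-k * t = -0.049 * 29 = -1.421
Remaining concentration:
C = 27.9 * exp(-1.421)
= 27.9 * 0.2414724237
= 6.737080621 g/L
Extracted = 27.9 - 6.737080621 = 21.16291938 g/L
Extraction % = 21.16291938 / 27.9 * 100
= 75.8528%


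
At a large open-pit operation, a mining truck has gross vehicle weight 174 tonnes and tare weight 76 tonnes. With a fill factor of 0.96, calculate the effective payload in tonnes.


Maximum payload = gross - tare
= 174 - 76 = 98 tonnes
Effective payload = max payload * fill factor
= 98 * 0.96
= 94.08 tonnes

94.08 tonnes


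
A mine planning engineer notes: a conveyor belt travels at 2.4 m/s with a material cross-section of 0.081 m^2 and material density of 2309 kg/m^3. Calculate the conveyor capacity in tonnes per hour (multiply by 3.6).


1615.9306 t/h

Volumetric flow = speed * area
= 2.4 * 0.081 = 0.1944 m^3/s
Mass flow = volumetric * density
= 0.1944 * 2309 = 448.8696 kg/s
Convert to t/h: multiply by 3.6
Capacity = 448.8696 * 3.6
= 1615.9306 t/h


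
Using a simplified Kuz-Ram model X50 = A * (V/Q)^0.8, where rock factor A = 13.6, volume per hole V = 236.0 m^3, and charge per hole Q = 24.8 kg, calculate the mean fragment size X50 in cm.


Compute V/Q:
V/Q = 236.0 / 24.8 = 9.516129032
Raise to the power 0.8:
(V/Q)^0.8 = 9.516129032^0.8 = 6.064126576
Multiply by A:
X50 = 13.6 * 6.064126576
= 82.4721 cm

82.4721 cm


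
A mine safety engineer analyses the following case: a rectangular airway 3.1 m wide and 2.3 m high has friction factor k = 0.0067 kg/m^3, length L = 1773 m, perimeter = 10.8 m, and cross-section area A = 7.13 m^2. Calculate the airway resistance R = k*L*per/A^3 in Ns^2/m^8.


Compute the numerator:
k * L * per = 0.0067 * 1773 * 10.8
= 128.29428
Compute the denominator:
A^3 = 7.13^3 = 362.467097
Resistance:
R = 128.29428 / 362.467097
= 0.3539 Ns^2/m^8

0.3539 Ns^2/m^8


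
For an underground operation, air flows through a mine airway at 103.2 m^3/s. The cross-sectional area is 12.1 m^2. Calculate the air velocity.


8.5289 m/s

Velocity = flow rate / cross-sectional area
= 103.2 / 12.1
= 8.5289 m/s


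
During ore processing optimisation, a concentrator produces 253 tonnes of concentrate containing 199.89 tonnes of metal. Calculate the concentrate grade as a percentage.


79.0079%

Grade = (metal in concentrate / concentrate mass) * 100
= (199.89 / 253) * 100
= 0.7900790514 * 100
= 79.0079%


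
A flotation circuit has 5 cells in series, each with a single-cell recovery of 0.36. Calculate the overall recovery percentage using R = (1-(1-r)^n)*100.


Complement of single-cell recovery:
1 - r = 1 - 0.36 = 0.64
Raise to power n:
(1 - r)^5 = 0.64^5 = 0.1073741824
Overall recovery:
R = (1 - 0.1073741824) * 100
= 89.2626%

89.2626%


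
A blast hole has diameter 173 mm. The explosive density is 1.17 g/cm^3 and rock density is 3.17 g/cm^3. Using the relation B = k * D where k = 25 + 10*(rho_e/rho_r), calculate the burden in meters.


First, compute k:
rho_e / rho_r = 1.17 / 3.17 = 0.3690851735
k = 25 + 10 * 0.3690851735 = 28.69085174
Then, compute burden:
B = k * D / 1000 = 28.69085174 * 173 / 1000
= 4963.51735 / 1000
= 4.9635 m

4.9635 m


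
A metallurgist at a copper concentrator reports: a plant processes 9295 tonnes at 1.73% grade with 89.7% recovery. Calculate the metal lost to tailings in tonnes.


16.5628 tonnes

Total metal in feed:
= 9295 * 1.73 / 100 = 160.8035 tonnes
Metal recovered:
= 160.8035 * 89.7 / 100 = 144.2407395 tonnes
Metal lost to tailings:
= 160.8035 - 144.2407395
= 16.5628 tonnes


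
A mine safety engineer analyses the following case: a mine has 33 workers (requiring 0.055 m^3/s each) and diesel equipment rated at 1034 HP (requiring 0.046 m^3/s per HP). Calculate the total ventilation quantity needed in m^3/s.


Airflow for workers:
Q_people = 33 * 0.055 = 1.815 m^3/s
Airflow for diesel equipment:
Q_diesel = 1034 * 0.046 = 47.564 m^3/s
Total ventilation:
Q_total = 1.815 + 47.564
= 49.379 m^3/s

49.379 m^3/s


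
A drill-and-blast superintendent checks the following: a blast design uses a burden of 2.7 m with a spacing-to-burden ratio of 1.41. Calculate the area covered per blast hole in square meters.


10.2789 m^2

First, find the spacing:
Spacing = burden * ratio = 2.7 * 1.41
= 3.807 m
Then, calculate the area:
Area = burden * spacing = 2.7 * 3.807
= 10.2789 m^2


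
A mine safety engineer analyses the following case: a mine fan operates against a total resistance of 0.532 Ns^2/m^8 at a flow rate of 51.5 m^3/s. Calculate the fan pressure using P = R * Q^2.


Compute Q^2:
Q^2 = 51.5^2 = 2652.25
Compute pressure:
P = R * Q^2 = 0.532 * 2652.25
= 1410.997 Pa

1410.997 Pa
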